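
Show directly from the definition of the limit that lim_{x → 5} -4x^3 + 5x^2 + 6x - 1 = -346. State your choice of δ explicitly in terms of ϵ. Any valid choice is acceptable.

Fix ϵ > 0. We want δ > 0 such that 0 < |x − 5| < δ implies |(-4x^3 + 5x^2 + 6x - 1) + 346| < ϵ.
(-4x^3 + 5x^2 + 6x - 1) + 346 = -4x^3 + 5x^2 + 6x + 345 = (x − 5)(-4x^2 - 15x - 69).
So |(-4x^3 + 5x^2 + 6x - 1) + 346| = |x − 5|·|-4x^2 - 15x - 69|.
Assume first that |x − 5| < 1, so |x| < 6. Then |-4x^2 - 15x - 69| ≤ 4·6^2 + 15·6 + 69 = 303.
Hence |(-4x^3 + 5x^2 + 6x - 1) + 346| ≤ 303|x − 5| < ϵ provided |x − 5| < ϵ/303.
Take δ = min(1, ϵ/303). Then 0 < |x − 5| < δ gives both |x − 5| < 1 and |x − 5| < ϵ/303, so |(-4x^3 + 5x^2 + 6x - 1) + 346| < ϵ.

δ = min(1, ϵ/303)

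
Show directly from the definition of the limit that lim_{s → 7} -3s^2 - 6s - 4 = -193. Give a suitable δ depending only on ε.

Suppose ε > 0. We want δ > 0 such that 0 < |s − 7| < δ implies |(-3s^2 - 6s - 4) + 193| < ε.
(-3s^2 - 6s - 4) + 193 = -3s^2 - 6s + 189 = (s − 7)(-3s - 27).
So |(-3s^2 - 6s - 4) + 193| = |s − 7|·|-3s - 27|.
Require δ ≤ 2. Then |s − 7| < 2 gives |s| < 9, and by the triangle inequality |-3s - 27| ≤ 3·9 + 27 = 54.
Hence |(-3s^2 - 6s - 4) + 193| ≤ 54|s − 7| < ε provided |s − 7| < ε/54.
Take δ = min(2, ε/54). Then 0 < |s − 7| < δ gives both |s − 7| < 2 and |s − 7| < ε/54, so |(-3s^2 - 6s - 4) + 193| < ε.

δ = min(2, ε/54)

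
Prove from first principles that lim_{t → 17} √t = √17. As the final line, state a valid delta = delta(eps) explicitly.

delta = min(17, √17·eps)

Let eps > 0 be given. We want delta > 0 such that 0 < |t − 17| < delta implies |√t − √17| < eps.
Rationalise: √t − √17 = (t − 17)/(√t + √17), so |√t − √17| = |t − 17|/(√t + √17).
Restrict delta ≤ 17 so that |t − 17| < 17 forces t > 0, and then √t + √17 > √17.
Hence |√t − √17| < |t − 17|/√17, which is < eps once |t − 17| < √17·eps.
Take delta = min(17, √17·eps). If 0 < |t − 17| < delta then t > 0 and |√t − √17| < |t − 17|/√17 < eps.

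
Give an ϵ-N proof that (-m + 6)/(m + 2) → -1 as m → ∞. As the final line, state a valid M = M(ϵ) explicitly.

M = 8/ϵ

Let ϵ > 0. For m ≥ 1, |(-m + 6)/(m + 2) + 1| = |8|/((m + 2)) = 8/((m + 2)).
Since m + 2 ≥ m for m ≥ 1, this is ≤ 8/(m) = 8/m.
So |(-m + 6)/(m + 2) + 1| < ϵ whenever m > 8/ϵ.
Take M = 8/ϵ. If m > M then |(-m + 6)/(m + 2) + 1| ≤ 8/m < ϵ.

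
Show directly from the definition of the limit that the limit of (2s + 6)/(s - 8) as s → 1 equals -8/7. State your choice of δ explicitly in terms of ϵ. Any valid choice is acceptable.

δ = min(7/2, (49/44)ϵ)

Suppose ϵ > 0. We want δ > 0 with 0 < |s − 1| < δ ⇒ |(2s + 6)/(s - 8) + 8/7| < ϵ.
Combining over a common denominator, (2s + 6)/(s - 8) + 8/7 = [(2s + 6)·(-7) − 8·(s - 8)] / [(-7)·(s - 8)] = -22(s − 1) / ((-7)(s - 8)).
So |(2s + 6)/(s - 8) + 8/7| = 22|s − 1| / (7·|s − 8|).
Restrict δ ≤ 7/2. Then |s − 1| < 7/2 gives |s − 8| = |(s − 1) + (-7)| ≥ 7 − 7/2 = 7/2.
Hence |(2s + 6)/(s - 8) + 8/7| < 22|s − 1|/(7·(7/2)) = (44/49)|s − 1|, which is < ϵ once |s − 1| < (49/44)ϵ.
Take δ = min(7/2, (49/44)ϵ). Then 0 < |s − 1| < δ forces both bounds, so |(2s + 6)/(s - 8) + 8/7| < ϵ.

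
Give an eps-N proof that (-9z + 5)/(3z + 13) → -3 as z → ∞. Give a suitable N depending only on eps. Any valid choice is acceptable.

Fix eps > 0. We seek N > 0 such that z > N implies |(-9z + 5)/(3z + 13) + 3| < eps.
(-9z + 5)/(3z + 13) + 3 = (3(-9z + 5) − (-9)(3z + 13)) / (3(3z + 13)) = 132/(3(3z + 13)).
For z > 0 we have 3z + 13 > 3z, so |(-9z + 5)/(3z + 13) + 3| = 132/(3(3z + 13)) < 132/(3·3z) = (44/3)/z.
Thus |(-9z + 5)/(3z + 13) + 3| < eps whenever z > (44/3)/eps.
Take N = (44/3)/eps. If z > N then |(-9z + 5)/(3z + 13) + 3| < (44/3)/z < eps.

N = (44/3)/eps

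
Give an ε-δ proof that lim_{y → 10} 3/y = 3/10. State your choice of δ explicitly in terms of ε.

Suppose ε > 0. We seek δ > 0 such that 0 < |y − 10| < δ implies |3/y − (3/10)| < ε.
|3/y − (3/10)| = 3·|10 − y|/(10·|y|) = 3|y − 10|/(10|y|).
Require δ ≤ 5 so that |y| > 10 − 5 = 5, hence 10|y| > 50.
Then |3/y − (3/10)| < 3|y − 10|/50, which is < ε when |y − 10| < (50/3)ε.
Take δ = min(5, (50/3)ε). Then 0 < |y − 10| < δ gives both |y − 10| < 5 and |y − 10| < (50/3)ε, so |3/y − (3/10)| < ε.

δ = min(5, (50/3)ε)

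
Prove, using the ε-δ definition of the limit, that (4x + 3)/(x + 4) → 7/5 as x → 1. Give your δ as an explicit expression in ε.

δ = min(5/2, (25/26)ε)

Let ε > 0. We want δ > 0 with 0 < |x − 1| < δ ⇒ |(4x + 3)/(x + 4) − (7/5)| < ε.
Combining over a common denominator, (4x + 3)/(x + 4) − (7/5) = [(4x + 3)·5 − 7·(x + 4)] / [5·(x + 4)] = 13(x − 1) / (5(x + 4)).
So |(4x + 3)/(x + 4) − (7/5)| = 13|x − 1| / (5·|x + 4|).
Require δ ≤ 5/2, so |x + 4| ≥ |5| − |x − 1| > 5 − 5/2 = 5/2.
Hence |(4x + 3)/(x + 4) − (7/5)| < 13|x − 1|/(5·(5/2)) = (26/25)|x − 1|, which is < ε once |x − 1| < (25/26)ε.
Take δ = min(5/2, (25/26)ε). Then 0 < |x − 1| < δ forces both bounds, so |(4x + 3)/(x + 4) − (7/5)| < ε.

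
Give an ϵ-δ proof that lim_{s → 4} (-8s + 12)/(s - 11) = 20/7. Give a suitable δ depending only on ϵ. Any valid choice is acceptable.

δ = min(7/2, (49/152)ϵ)

Suppose ϵ > 0. We want δ > 0 with 0 < |s − 4| < δ ⇒ |(-8s + 12)/(s - 11) − (20/7)| < ϵ.
Combining over a common denominator, (-8s + 12)/(s - 11) − (20/7) = [(-8s + 12)·(-7) − (-20)·(s - 11)] / [(-7)·(s - 11)] = 76(s − 4) / ((-7)(s - 11)).
So |(-8s + 12)/(s - 11) − (20/7)| = 76|s − 4| / (7·|s − 11|).
Restrict δ ≤ 7/2. Then |s − 4| < 7/2 gives |s − 11| = |(s − 4) + (-7)| ≥ 7 − 7/2 = 7/2.
Hence |(-8s + 12)/(s - 11) − (20/7)| < 76|s − 4|/(7·(7/2)) = (152/49)|s − 4|, which is < ϵ once |s − 4| < (49/152)ϵ.
Take δ = min(7/2, (49/152)ϵ). Then 0 < |s − 4| < δ forces both bounds, so |(-8s + 12)/(s - 11) − (20/7)| < ϵ.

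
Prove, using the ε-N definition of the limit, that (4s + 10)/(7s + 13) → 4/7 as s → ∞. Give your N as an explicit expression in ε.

N = (18/49)/ε

Suppose ε > 0. We seek N > 0 such that s > N implies |(4s + 10)/(7s + 13) − (4/7)| < ε.
(4s + 10)/(7s + 13) − (4/7) = (7(4s + 10) − 4(7s + 13)) / (7(7s + 13)) = 18/(7(7s + 13)).
For s > 0 we have 7s + 13 > 7s, so |(4s + 10)/(7s + 13) − (4/7)| = 18/(7(7s + 13)) < 18/(7·7s) = (18/49)/s.
Thus |(4s + 10)/(7s + 13) − (4/7)| < ε whenever s > (18/49)/ε.
Take N = (18/49)/ε. If s > N then |(4s + 10)/(7s + 13) − (4/7)| < (18/49)/s < ε.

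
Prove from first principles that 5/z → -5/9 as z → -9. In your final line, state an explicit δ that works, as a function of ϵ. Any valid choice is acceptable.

Suppose ϵ > 0. We seek δ > 0 such that 0 < |z + 9| < δ implies |5/z + 5/9| < ϵ.
|5/z + 5/9| = 5·|-9 − z|/(9·|z|) = 5|z + 9|/(9|z|).
Require δ ≤ 9/2 so that |z| > 9 − 9/2 = 9/2, hence 9|z| > 81/2.
Then |5/z + 5/9| < 5|z + 9|/(81/2), which is < ϵ when |z + 9| < (81/10)ϵ.
Take δ = min(9/2, (81/10)ϵ). Then 0 < |z + 9| < δ gives both |z + 9| < 9/2 and |z + 9| < (81/10)ϵ, so |5/z + 5/9| < ϵ.

δ = min(9/2, (81/10)ϵ)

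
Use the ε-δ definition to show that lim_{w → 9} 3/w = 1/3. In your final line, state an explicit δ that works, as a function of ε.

δ = min(9/2, (27/2)ε)

Suppose ε > 0. We seek δ > 0 such that 0 < |w − 9| < δ implies |3/w − (1/3)| < ε.
|3/w − (1/3)| = 3·|9 − w|/(9·|w|) = 3|w − 9|/(9|w|).
Require δ ≤ 9/2 so that |w| > 9 − 9/2 = 9/2, hence 9|w| > 81/2.
Then |3/w − (1/3)| < 3|w − 9|/(81/2), which is < ε when |w − 9| < (27/2)ε.
Take δ = min(9/2, (27/2)ε). Then 0 < |w − 9| < δ gives both |w − 9| < 9/2 and |w − 9| < (27/2)ε, so |3/w − (1/3)| < ε.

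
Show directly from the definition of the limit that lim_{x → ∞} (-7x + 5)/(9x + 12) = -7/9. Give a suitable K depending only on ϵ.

Fix ϵ > 0. We seek K > 0 such that x > K implies |(-7x + 5)/(9x + 12) + 7/9| < ϵ.
(-7x + 5)/(9x + 12) + 7/9 = (9(-7x + 5) − (-7)(9x + 12)) / (9(9x + 12)) = 129/(9(9x + 12)).
For x > 0 we have 9x + 12 > 9x, so |(-7x + 5)/(9x + 12) + 7/9| = 129/(9(9x + 12)) < 129/(9·9x) = (43/27)/x.
Thus |(-7x + 5)/(9x + 12) + 7/9| < ϵ whenever x > (43/27)/ϵ.
Take K = (43/27)/ϵ. If x > K then |(-7x + 5)/(9x + 12) + 7/9| < (43/27)/x < ϵ.

K = (43/27)/ϵ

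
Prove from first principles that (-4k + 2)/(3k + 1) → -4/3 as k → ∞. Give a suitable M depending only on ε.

Suppose ε > 0. For k ≥ 1, |(-4k + 2)/(3k + 1) + 4/3| = |10|/(3(3k + 1)) = 10/(3(3k + 1)).
Since 3k + 1 ≥ 3k for k ≥ 1, this is ≤ 10/(3·3k) = (10/9)/k.
So |(-4k + 2)/(3k + 1) + 4/3| < ε whenever k > (10/9)/ε.
Take M = (10/9)/ε. If k > M then |(-4k + 2)/(3k + 1) + 4/3| ≤ (10/9)/k < ε.

M = (10/9)/ε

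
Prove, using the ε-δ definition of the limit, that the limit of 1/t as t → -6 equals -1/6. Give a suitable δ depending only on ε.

δ = min(3, 18ε)

Fix ε > 0. We seek δ > 0 such that 0 < |t + 6| < δ implies |1/t + 1/6| < ε.
|1/t + 1/6| = |-6 − t|/(6·|t|) = |t + 6|/(6|t|).
Restrict δ ≤ 3. Then |t + 6| < 3 gives |t| > 3, so 6|t| > 18.
Then |1/t + 1/6| < |t + 6|/18, which is < ε when |t + 6| < 18ε.
Take δ = min(3, 18ε). Then 0 < |t + 6| < δ gives both |t + 6| < 3 and |t + 6| < 18ε, so |1/t + 1/6| < ε.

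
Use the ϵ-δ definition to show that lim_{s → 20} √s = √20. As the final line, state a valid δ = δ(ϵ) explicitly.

δ = min(20, √20·ϵ)

Fix ϵ > 0. We want δ > 0 such that 0 < |s − 20| < δ implies |√s − √20| < ϵ.
Multiplying by the conjugate, |√s − √20| = |s − 20|/(√s + √20).
Restrict δ ≤ 20 so that |s − 20| < 20 forces s > 0, and then √s + √20 > √20.
Hence |√s − √20| < |s − 20|/√20, which is < ϵ once |s − 20| < √20·ϵ.
Take δ = min(20, √20·ϵ). If 0 < |s − 20| < δ then s > 0 and |√s − √20| < |s − 20|/√20 < ϵ.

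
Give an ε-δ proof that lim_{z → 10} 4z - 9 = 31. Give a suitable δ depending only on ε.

Fix ε > 0. We need δ > 0 so that 0 < |z − 10| < δ implies |(4z - 9) − 31| < ε.
Since (4z - 9) − 31 = 4(z − 10), we have |(4z - 9) − 31| = 4|z − 10|.
So 4|z − 10| < ε exactly when |z − 10| < ε/4.
Choosing δ = ε/4 gives |(4z - 9) − 31| = 4|z − 10| < ε whenever |z − 10| < δ.

δ = ε/4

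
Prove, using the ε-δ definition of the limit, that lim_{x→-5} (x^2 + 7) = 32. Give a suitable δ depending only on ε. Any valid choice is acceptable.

δ = min(1, ε/11)

Let ε > 0. We want δ > 0 such that 0 < |x + 5| < δ implies |(x^2 + 7) − 32| < ε.
(x^2 + 7) − 32 = x^2 - 25 = (x + 5)(x - 5).
So |(x^2 + 7) − 32| = |x + 5|·|x - 5|.
Assume first that |x + 5| < 1, so |x| < 6. Then |x - 5| ≤ 6 + 5 = 11.
Hence |(x^2 + 7) − 32| ≤ 11|x + 5| < ε provided |x + 5| < ε/11.
Choosing δ = min(1, ε/11) ensures both conditions, hence |(x^2 + 7) − 32| < ε.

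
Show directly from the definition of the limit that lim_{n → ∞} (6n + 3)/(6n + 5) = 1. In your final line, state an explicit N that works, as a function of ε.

Let ε > 0. For n ≥ 1, |(6n + 3)/(6n + 5) − 1| = |-12|/(6(6n + 5)) = 12/(6(6n + 5)).
Since 6n + 5 ≥ 6n for n ≥ 1, this is ≤ 12/(6·6n) = (1/3)/n.
So |(6n + 3)/(6n + 5) − 1| < ε whenever n > (1/3)/ε.
Take N = (1/3)/ε. If n > N then |(6n + 3)/(6n + 5) − 1| ≤ (1/3)/n < ε.

N = (1/3)/ε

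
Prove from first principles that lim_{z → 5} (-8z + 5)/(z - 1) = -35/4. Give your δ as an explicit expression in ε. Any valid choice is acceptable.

Let ε > 0. We want δ > 0 with 0 < |z − 5| < δ ⇒ |(-8z + 5)/(z - 1) + 35/4| < ε.
Combining over a common denominator, (-8z + 5)/(z - 1) + 35/4 = [(-8z + 5)·4 − (-35)·(z - 1)] / [4·(z - 1)] = 3(z − 5) / (4(z - 1)).
So |(-8z + 5)/(z - 1) + 35/4| = 3|z − 5| / (4·|z − 1|).
Restrict δ ≤ 2. Then |z − 5| < 2 gives |z − 1| = |(z − 5) + 4| ≥ 4 − 2 = 2.
Hence |(-8z + 5)/(z - 1) + 35/4| < 3|z − 5|/(4·2) = (3/8)|z − 5|, which is < ε once |z − 5| < (8/3)ε.
Take δ = min(2, (8/3)ε). Then 0 < |z − 5| < δ forces both bounds, so |(-8z + 5)/(z - 1) + 35/4| < ε.

δ = min(2, (8/3)ε)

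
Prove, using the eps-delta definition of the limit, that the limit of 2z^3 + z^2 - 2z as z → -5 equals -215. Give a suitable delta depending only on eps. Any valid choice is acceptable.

Fix eps > 0. We want delta > 0 such that 0 < |z + 5| < delta implies |(2z^3 + z^2 - 2z) + 215| < eps.
(2z^3 + z^2 - 2z) + 215 = 2z^3 + z^2 - 2z + 215 = (z + 5)(2z^2 - 9z + 43).
So |(2z^3 + z^2 - 2z) + 215| = |z + 5|·|2z^2 - 9z + 43|.
Assume first that |z + 5| < 1, so |z| < 6. Then |2z^2 - 9z + 43| ≤ 2·6^2 + 9·6 + 43 = 169.
Hence |(2z^3 + z^2 - 2z) + 215| ≤ 169|z + 5| < eps provided |z + 5| < eps/169.
Choosing delta = min(1, eps/169) ensures both conditions, hence |(2z^3 + z^2 - 2z) + 215| < eps.

delta = min(1, eps/169)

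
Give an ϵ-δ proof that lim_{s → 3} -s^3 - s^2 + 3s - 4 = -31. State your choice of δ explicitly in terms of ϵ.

Suppose ϵ > 0. We want δ > 0 such that 0 < |s − 3| < δ implies |(-s^3 - s^2 + 3s - 4) + 31| < ϵ.
(-s^3 - s^2 + 3s - 4) + 31 = -s^3 - s^2 + 3s + 27 = (s − 3)(-s^2 - 4s - 9).
So |(-s^3 - s^2 + 3s - 4) + 31| = |s − 3|·|-s^2 - 4s - 9|.
Assume first that |s − 3| < 2, so |s| < 5. Then |-s^2 - 4s - 9| ≤ 5^2 + 4·5 + 9 = 54.
Hence |(-s^3 - s^2 + 3s - 4) + 31| ≤ 54|s − 3| < ϵ provided |s − 3| < ϵ/54.
Take δ = min(2, ϵ/54). Then 0 < |s − 3| < δ gives both |s − 3| < 2 and |s − 3| < ϵ/54, so |(-s^3 - s^2 + 3s - 4) + 31| < ϵ.

δ = min(2, ϵ/54)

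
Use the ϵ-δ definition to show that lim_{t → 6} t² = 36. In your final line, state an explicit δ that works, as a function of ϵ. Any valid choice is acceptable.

Let ϵ > 0. We seek δ > 0 with 0 < |t − 6| < δ ⇒ |t² − 36| < ϵ.
Factor: t² − 36 = (t − 6)(t + 6), so |t² − 36| = |t − 6|·|t + 6|.
Restrict δ ≤ 1. Then |t − 6| < 1 gives |t| < 7, so by the triangle inequality |t + 6| ≤ 7 + 6 = 13.
Hence |t² − 36| ≤ 13|t − 6|, which is < ϵ once |t − 6| < ϵ/13.
Take δ = min(1, ϵ/13). If 0 < |t − 6| < δ then both bounds hold and |t² − 36| ≤ 13|t − 6| < 13·(ϵ/13) = ϵ.

δ = min(1, ϵ/13)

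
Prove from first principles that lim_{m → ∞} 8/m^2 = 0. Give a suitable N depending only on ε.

N = (8/ε)^{1/2}

Let ε > 0 be given. For m ≥ 1, |8/m^2 − 0| = 8/m^2.
8/m^2 < ε ⇔ m^2 > 8/ε ⇔ m > (8/ε)^{1/2}.
Take N = (8/ε)^{1/2}. Then m > N implies 8/m^2 < ε.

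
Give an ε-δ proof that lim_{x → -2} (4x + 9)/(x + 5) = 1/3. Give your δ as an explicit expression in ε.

Fix ε > 0. We want δ > 0 with 0 < |x + 2| < δ ⇒ |(4x + 9)/(x + 5) − (1/3)| < ε.
Combining over a common denominator, (4x + 9)/(x + 5) − (1/3) = [(4x + 9)·3 − 1·(x + 5)] / [3·(x + 5)] = 11(x + 2) / (3(x + 5)).
So |(4x + 9)/(x + 5) − (1/3)| = 11|x + 2| / (3·|x + 5|).
Restrict δ ≤ 3/2. Then |x + 2| < 3/2 gives |x + 5| = |(x + 2) + 3| ≥ 3 − 3/2 = 3/2.
Hence |(4x + 9)/(x + 5) − (1/3)| < 11|x + 2|/(3·(3/2)) = (22/9)|x + 2|, which is < ε once |x + 2| < (9/22)ε.
Take δ = min(3/2, (9/22)ε). Then 0 < |x + 2| < δ forces both bounds, so |(4x + 9)/(x + 5) − (1/3)| < ε.

δ = min(3/2, (9/22)ε)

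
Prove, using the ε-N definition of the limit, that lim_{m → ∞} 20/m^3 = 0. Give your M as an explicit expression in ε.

Suppose ε > 0. For m ≥ 1, |20/m^3 − 0| = 20/m^3.
20/m^3 < ε ⇔ m^3 > 20/ε ⇔ m > (20/ε)^{1/3}.
Take M = (20/ε)^{1/3}. Then m > M implies 20/m^3 < ε.

M = (20/ε)^{1/3}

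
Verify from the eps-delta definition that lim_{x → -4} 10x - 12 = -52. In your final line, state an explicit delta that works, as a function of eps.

delta = eps/10

Let eps > 0 be given. We need delta > 0 so that 0 < |x + 4| < delta implies |(10x - 12) + 52| < eps.
|(10x - 12) + 52| = |10x + 40| = 10|x + 4|.
Thus it suffices that |x + 4| < eps/10.
Take delta = eps/10. If 0 < |x + 4| < delta then |(10x - 12) + 52| = 10|x + 4| < 10·(eps/10) = eps.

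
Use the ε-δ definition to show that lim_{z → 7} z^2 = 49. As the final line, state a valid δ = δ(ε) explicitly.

Let ε > 0 be given. We seek δ > 0 with 0 < |z − 7| < δ ⇒ |z^2 − 49| < ε.
Factor: z^2 − 49 = (z − 7)(z + 7), so |z^2 − 49| = |z − 7|·|z + 7|.
Impose δ ≤ 1 so that |z| < 8; then |z + 7| ≤ 15.
Hence |z^2 − 49| ≤ 15|z − 7|, which is < ε once |z − 7| < ε/15.
Take δ = min(1, ε/15). If 0 < |z − 7| < δ then both bounds hold and |z^2 − 49| ≤ 15|z − 7| < 15·(ε/15) = ε.

δ = min(1, ε/15)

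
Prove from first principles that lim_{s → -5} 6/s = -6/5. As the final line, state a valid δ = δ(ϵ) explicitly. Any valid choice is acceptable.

δ = min(5/2, (25/12)ϵ)

Let ϵ > 0. We seek δ > 0 such that 0 < |s + 5| < δ implies |6/s + 6/5| < ϵ.
|6/s + 6/5| = 6·|-5 − s|/(5·|s|) = 6|s + 5|/(5|s|).
Require δ ≤ 5/2 so that |s| > 5 − 5/2 = 5/2, hence 5|s| > 25/2.
Then |6/s + 6/5| < 6|s + 5|/(25/2), which is < ϵ when |s + 5| < (25/12)ϵ.
Take δ = min(5/2, (25/12)ϵ). Then 0 < |s + 5| < δ gives both |s + 5| < 5/2 and |s + 5| < (25/12)ϵ, so |6/s + 6/5| < ϵ.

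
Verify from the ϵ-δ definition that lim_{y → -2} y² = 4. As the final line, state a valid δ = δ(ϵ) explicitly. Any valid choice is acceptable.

Let ϵ > 0. We seek δ > 0 with 0 < |y + 2| < δ ⇒ |y² − 4| < ϵ.
Factor: y² − 4 = (y + 2)(y - 2), so |y² − 4| = |y + 2|·|y - 2|.
Impose δ ≤ 2 so that |y| < 4; then |y - 2| ≤ 6.
Hence |y² − 4| ≤ 6|y + 2|, which is < ϵ once |y + 2| < ϵ/6.
Take δ = min(2, ϵ/6). If 0 < |y + 2| < δ then both bounds hold and |y² − 4| ≤ 6|y + 2| < 6·(ϵ/6) = ϵ.

δ = min(2, ϵ/6)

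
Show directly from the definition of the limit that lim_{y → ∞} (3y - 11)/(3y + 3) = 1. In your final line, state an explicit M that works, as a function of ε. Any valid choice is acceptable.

Suppose ε > 0. We seek M > 0 such that y > M implies |(3y - 11)/(3y + 3) − 1| < ε.
(3y - 11)/(3y + 3) − 1 = (3(3y - 11) − 3(3y + 3)) / (3(3y + 3)) = -42/(3(3y + 3)).
For y > 0 we have 3y + 3 > 3y, so |(3y - 11)/(3y + 3) − 1| = 42/(3(3y + 3)) < 42/(3·3y) = (14/3)/y.
Thus |(3y - 11)/(3y + 3) − 1| < ε whenever y > (14/3)/ε.
Take M = (14/3)/ε. If y > M then |(3y - 11)/(3y + 3) − 1| < (14/3)/y < ε.

M = (14/3)/ε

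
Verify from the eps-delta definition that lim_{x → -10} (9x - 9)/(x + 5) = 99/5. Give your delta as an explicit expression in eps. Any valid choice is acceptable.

Let eps > 0. We want delta > 0 with 0 < |x + 10| < delta ⇒ |(9x - 9)/(x + 5) − (99/5)| < eps.
Combining over a common denominator, (9x - 9)/(x + 5) − (99/5) = [(9x - 9)·(-5) − (-99)·(x + 5)] / [(-5)·(x + 5)] = 54(x + 10) / ((-5)(x + 5)).
So |(9x - 9)/(x + 5) − (99/5)| = 54|x + 10| / (5·|x + 5|).
Restrict delta ≤ 5/2. Then |x + 10| < 5/2 gives |x + 5| = |(x + 10) + (-5)| ≥ 5 − 5/2 = 5/2.
Hence |(9x - 9)/(x + 5) − (99/5)| < 54|x + 10|/(5·(5/2)) = (108/25)|x + 10|, which is < eps once |x + 10| < (25/108)eps.
Take delta = min(5/2, (25/108)eps). Then 0 < |x + 10| < delta forces both bounds, so |(9x - 9)/(x + 5) − (99/5)| < eps.

delta = min(5/2, (25/108)eps)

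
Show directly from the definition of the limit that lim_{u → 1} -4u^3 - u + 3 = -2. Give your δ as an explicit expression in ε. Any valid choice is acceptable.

Fix ε > 0. We want δ > 0 such that 0 < |u − 1| < δ implies |(-4u^3 - u + 3) + 2| < ε.
(-4u^3 - u + 3) + 2 = -4u^3 - u + 5 = (u − 1)(-4u^2 - 4u - 5).
So |(-4u^3 - u + 3) + 2| = |u − 1|·|-4u^2 - 4u - 5|.
Require δ ≤ 2. Then |u − 1| < 2 gives |u| < 3, and by the triangle inequality |-4u^2 - 4u - 5| ≤ 4·3^2 + 4·3 + 5 = 53.
Hence |(-4u^3 - u + 3) + 2| ≤ 53|u − 1| < ε provided |u − 1| < ε/53.
Take δ = min(2, ε/53). Then 0 < |u − 1| < δ gives both |u − 1| < 2 and |u − 1| < ε/53, so |(-4u^3 - u + 3) + 2| < ε.

δ = min(2, ε/53)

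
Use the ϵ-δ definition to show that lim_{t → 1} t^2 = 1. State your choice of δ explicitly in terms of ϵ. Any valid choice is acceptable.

δ = min(2, ϵ/4)

Let ϵ > 0 be given. We seek δ > 0 with 0 < |t − 1| < δ ⇒ |t^2 − 1| < ϵ.
Factor: t^2 − 1 = (t − 1)(t + 1), so |t^2 − 1| = |t − 1|·|t + 1|.
Impose δ ≤ 2 so that |t| < 3; then |t + 1| ≤ 4.
Hence |t^2 − 1| ≤ 4|t − 1|, which is < ϵ once |t − 1| < ϵ/4.
Take δ = min(2, ϵ/4). If 0 < |t − 1| < δ then both bounds hold and |t^2 − 1| ≤ 4|t − 1| < 4·(ϵ/4) = ϵ.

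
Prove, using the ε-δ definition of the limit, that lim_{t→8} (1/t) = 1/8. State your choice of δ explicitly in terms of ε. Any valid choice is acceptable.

Suppose ε > 0. We seek δ > 0 such that 0 < |t − 8| < δ implies |1/t − (1/8)| < ε.
|1/t − (1/8)| = |8 − t|/(8·|t|) = |t − 8|/(8|t|).
Require δ ≤ 4 so that |t| > 8 − 4 = 4, hence 8|t| > 32.
Then |1/t − (1/8)| < |t − 8|/32, which is < ε when |t − 8| < 32ε.
Take δ = min(4, 32ε). Then 0 < |t − 8| < δ gives both |t − 8| < 4 and |t − 8| < 32ε, so |1/t − (1/8)| < ε.

δ = min(4, 32ε)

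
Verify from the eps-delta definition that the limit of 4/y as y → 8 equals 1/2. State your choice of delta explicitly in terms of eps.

Let eps > 0 be given. We seek delta > 0 such that 0 < |y − 8| < delta implies |4/y − (1/2)| < eps.
|4/y − (1/2)| = 4·|8 − y|/(8·|y|) = 4|y − 8|/(8|y|).
Require delta ≤ 4 so that |y| > 8 − 4 = 4, hence 8|y| > 32.
Then |4/y − (1/2)| < 4|y − 8|/32, which is < eps when |y − 8| < 8eps.
Take delta = min(4, 8eps). Then 0 < |y − 8| < delta gives both |y − 8| < 4 and |y − 8| < 8eps, so |4/y − (1/2)| < eps.

delta = min(4, 8eps)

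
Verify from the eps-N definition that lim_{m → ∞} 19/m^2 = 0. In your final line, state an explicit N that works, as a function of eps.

Let eps > 0 be given. For m ≥ 1, |19/m^2 − 0| = 19/m^2.
19/m^2 < eps ⇔ m^2 > 19/eps ⇔ m > (19/eps)^{1/2}.
Take N = (19/eps)^{1/2}. Then m > N implies 19/m^2 < eps.

N = (19/eps)^{1/2}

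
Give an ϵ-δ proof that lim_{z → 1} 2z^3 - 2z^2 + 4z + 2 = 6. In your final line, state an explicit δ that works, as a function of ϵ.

Let ϵ > 0. We want δ > 0 such that 0 < |z − 1| < δ implies |(2z^3 - 2z^2 + 4z + 2) − 6| < ϵ.
(2z^3 - 2z^2 + 4z + 2) − 6 = 2z^3 - 2z^2 + 4z - 4 = (z − 1)(2z^2 + 4).
So |(2z^3 - 2z^2 + 4z + 2) − 6| = |z − 1|·|2z^2 + 4|.
Assume first that |z − 1| < 1, so |z| < 2. Then |2z^2 + 4| ≤ 2·2^2 + 4 = 12.
Hence |(2z^3 - 2z^2 + 4z + 2) − 6| ≤ 12|z − 1| < ϵ provided |z − 1| < ϵ/12.
Choosing δ = min(1, ϵ/12) ensures both conditions, hence |(2z^3 - 2z^2 + 4z + 2) − 6| < ϵ.

δ = min(1, ϵ/12)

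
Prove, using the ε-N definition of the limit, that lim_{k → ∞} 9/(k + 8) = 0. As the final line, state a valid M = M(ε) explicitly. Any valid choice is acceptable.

Let ε > 0 be given. For k ≥ 1, |9/(k + 8) − 0| = 9/(k + 8) ≤ 9/k.
We need 9/k < ε, i.e. k > 9/ε.
Take M = 9/ε. If k > M then |9/(k + 8)| ≤ 9/k < ε.

M = 9/ε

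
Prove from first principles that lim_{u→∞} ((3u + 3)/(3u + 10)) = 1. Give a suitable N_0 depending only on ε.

N_0 = (7/3)/ε

Suppose ε > 0. We seek N_0 > 0 such that u > N_0 implies |(3u + 3)/(3u + 10) − 1| < ε.
(3u + 3)/(3u + 10) − 1 = (3(3u + 3) − 3(3u + 10)) / (3(3u + 10)) = -21/(3(3u + 10)).
For u > 0 we have 3u + 10 > 3u, so |(3u + 3)/(3u + 10) − 1| = 21/(3(3u + 10)) < 21/(3·3u) = (7/3)/u.
Thus |(3u + 3)/(3u + 10) − 1| < ε whenever u > (7/3)/ε.
Take N_0 = (7/3)/ε. If u > N_0 then |(3u + 3)/(3u + 10) − 1| < (7/3)/u < ε.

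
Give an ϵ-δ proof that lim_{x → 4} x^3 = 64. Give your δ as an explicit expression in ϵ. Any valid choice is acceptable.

δ = min(2, ϵ/76)

Let ϵ > 0 be given. We seek δ > 0 with 0 < |x − 4| < δ ⇒ |x^3 − 64| < ϵ.
Factor: x^3 − 64 = (x − 4)(x^2 + 4x + 16), so |x^3 − 64| = |x − 4|·|x^2 + 4x + 16|.
Restrict δ ≤ 2. Then |x − 4| < 2 gives |x| < 6, so by the triangle inequality |x^2 + 4x + 16| ≤ 6^2 + 4·6 + 16 = 76.
Hence |x^3 − 64| ≤ 76|x − 4|, which is < ϵ once |x − 4| < ϵ/76.
Take δ = min(2, ϵ/76). If 0 < |x − 4| < δ then both bounds hold and |x^3 − 64| ≤ 76|x − 4| < 76·(ϵ/76) = ϵ.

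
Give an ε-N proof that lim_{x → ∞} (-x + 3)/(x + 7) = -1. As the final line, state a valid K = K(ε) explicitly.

Fix ε > 0. We seek K > 0 such that x > K implies |(-x + 3)/(x + 7) + 1| < ε.
(-x + 3)/(x + 7) + 1 = ((-x + 3) − (-1)(x + 7)) / ((x + 7)) = 10/((x + 7)).
For x > 0 we have x + 7 > x, so |(-x + 3)/(x + 7) + 1| = 10/((x + 7)) < 10/(x) = 10/x.
Thus |(-x + 3)/(x + 7) + 1| < ε whenever x > 10/ε.
Take K = 10/ε. If x > K then |(-x + 3)/(x + 7) + 1| < 10/x < ε.

K = 10/ε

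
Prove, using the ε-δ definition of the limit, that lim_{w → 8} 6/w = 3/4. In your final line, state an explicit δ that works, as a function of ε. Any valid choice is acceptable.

δ = min(4, (16/3)ε)

Let ε > 0 be given. We seek δ > 0 such that 0 < |w − 8| < δ implies |6/w − (3/4)| < ε.
|6/w − (3/4)| = 6·|8 − w|/(8·|w|) = 6|w − 8|/(8|w|).
Restrict δ ≤ 4. Then |w − 8| < 4 gives |w| > 4, so 8|w| > 32.
Then |6/w − (3/4)| < 6|w − 8|/32, which is < ε when |w − 8| < (16/3)ε.
Take δ = min(4, (16/3)ε). Then 0 < |w − 8| < δ gives both |w − 8| < 4 and |w − 8| < (16/3)ε, so |6/w − (3/4)| < ε.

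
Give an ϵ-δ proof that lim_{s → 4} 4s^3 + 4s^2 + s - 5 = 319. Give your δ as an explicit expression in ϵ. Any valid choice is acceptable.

δ = min(2, ϵ/345)

Suppose ϵ > 0. We want δ > 0 such that 0 < |s − 4| < δ implies |(4s^3 + 4s^2 + s - 5) − 319| < ϵ.
(4s^3 + 4s^2 + s - 5) − 319 = 4s^3 + 4s^2 + s - 324 = (s − 4)(4s^2 + 20s + 81).
So |(4s^3 + 4s^2 + s - 5) − 319| = |s − 4|·|4s^2 + 20s + 81|.
Require δ ≤ 2. Then |s − 4| < 2 gives |s| < 6, and by the triangle inequality |4s^2 + 20s + 81| ≤ 4·6^2 + 20·6 + 81 = 345.
Hence |(4s^3 + 4s^2 + s - 5) − 319| ≤ 345|s − 4| < ϵ provided |s − 4| < ϵ/345.
Choosing δ = min(2, ϵ/345) ensures both conditions, hence |(4s^3 + 4s^2 + s - 5) − 319| < ϵ.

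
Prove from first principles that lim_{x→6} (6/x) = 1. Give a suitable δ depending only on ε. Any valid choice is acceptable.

δ = min(3, 3ε)

Let ε > 0. We seek δ > 0 such that 0 < |x − 6| < δ implies |6/x − 1| < ε.
|6/x − 1| = 6·|6 − x|/(6·|x|) = 6|x − 6|/(6|x|).
Restrict δ ≤ 3. Then |x − 6| < 3 gives |x| > 3, so 6|x| > 18.
Then |6/x − 1| < 6|x − 6|/18, which is < ε when |x − 6| < 3ε.
Take δ = min(3, 3ε). Then 0 < |x − 6| < δ gives both |x − 6| < 3 and |x − 6| < 3ε, so |6/x − 1| < ε.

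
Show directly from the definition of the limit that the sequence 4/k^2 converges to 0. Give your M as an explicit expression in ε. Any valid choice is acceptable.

M = (4/ε)^{1/2}

Let ε > 0 be given. For k ≥ 1, |4/k^2 − 0| = 4/k^2.
4/k^2 < ε ⇔ k^2 > 4/ε ⇔ k > (4/ε)^{1/2}.
Take M = (4/ε)^{1/2}. Then k > M implies 4/k^2 < ε.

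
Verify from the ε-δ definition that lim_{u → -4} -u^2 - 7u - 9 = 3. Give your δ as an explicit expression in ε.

δ = min(1, ε/8)

Let ε > 0 be given. We want δ > 0 such that 0 < |u + 4| < δ implies |(-u^2 - 7u - 9) − 3| < ε.
(-u^2 - 7u - 9) − 3 = -u^2 - 7u - 12 = (u + 4)(-u - 3).
So |(-u^2 - 7u - 9) − 3| = |u + 4|·|-u - 3|.
Assume first that |u + 4| < 1, so |u| < 5. Then |-u - 3| ≤ 5 + 3 = 8.
Hence |(-u^2 - 7u - 9) − 3| ≤ 8|u + 4| < ε provided |u + 4| < ε/8.
Choosing δ = min(1, ε/8) ensures both conditions, hence |(-u^2 - 7u - 9) − 3| < ε.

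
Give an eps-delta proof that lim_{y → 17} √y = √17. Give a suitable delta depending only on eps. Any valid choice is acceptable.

delta = min(17, √17·eps)

Let eps > 0 be given. We want delta > 0 such that 0 < |y − 17| < delta implies |√y − √17| < eps.
Rationalise: √y − √17 = (y − 17)/(√y + √17), so |√y − √17| = |y − 17|/(√y + √17).
Restrict delta ≤ 17 so that |y − 17| < 17 forces y > 0, and then √y + √17 > √17.
Hence |√y − √17| < |y − 17|/√17, which is < eps once |y − 17| < √17·eps.
Take delta = min(17, √17·eps). If 0 < |y − 17| < delta then y > 0 and |√y − √17| < |y − 17|/√17 < eps.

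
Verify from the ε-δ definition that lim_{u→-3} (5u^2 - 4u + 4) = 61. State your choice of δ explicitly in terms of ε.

Let ε > 0. We want δ > 0 such that 0 < |u + 3| < δ implies |(5u^2 - 4u + 4) − 61| < ε.
(5u^2 - 4u + 4) − 61 = 5u^2 - 4u - 57 = (u + 3)(5u - 19).
So |(5u^2 - 4u + 4) − 61| = |u + 3|·|5u - 19|.
Assume first that |u + 3| < 1, so |u| < 4. Then |5u - 19| ≤ 5·4 + 19 = 39.
Hence |(5u^2 - 4u + 4) − 61| ≤ 39|u + 3| < ε provided |u + 3| < ε/39.
Take δ = min(1, ε/39). Then 0 < |u + 3| < δ gives both |u + 3| < 1 and |u + 3| < ε/39, so |(5u^2 - 4u + 4) − 61| < ε.

δ = min(1, ε/39)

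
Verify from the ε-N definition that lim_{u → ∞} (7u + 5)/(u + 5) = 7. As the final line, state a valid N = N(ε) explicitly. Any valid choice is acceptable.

Let ε > 0. We seek N > 0 such that u > N implies |(7u + 5)/(u + 5) − 7| < ε.
(7u + 5)/(u + 5) − 7 = ((7u + 5) − 7(u + 5)) / ((u + 5)) = -30/((u + 5)).
For u > 0 we have u + 5 > u, so |(7u + 5)/(u + 5) − 7| = 30/((u + 5)) < 30/(u) = 30/u.
Thus |(7u + 5)/(u + 5) − 7| < ε whenever u > 30/ε.
Take N = 30/ε. If u > N then |(7u + 5)/(u + 5) − 7| < 30/u < ε.

N = 30/ε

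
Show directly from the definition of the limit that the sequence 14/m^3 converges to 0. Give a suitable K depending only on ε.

Let ε > 0. For m ≥ 1, |14/m^3 − 0| = 14/m^3.
14/m^3 < ε ⇔ m^3 > 14/ε ⇔ m > (14/ε)^{1/3}.
Take K = (14/ε)^{1/3}. Then m > K implies 14/m^3 < ε.

K = (14/ε)^{1/3}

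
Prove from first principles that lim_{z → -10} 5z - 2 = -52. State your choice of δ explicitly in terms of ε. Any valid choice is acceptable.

Let ε > 0. We need δ > 0 so that 0 < |z + 10| < δ implies |(5z - 2) + 52| < ε.
Since (5z - 2) + 52 = 5(z + 10), we have |(5z - 2) + 52| = 5|z + 10|.
So 5|z + 10| < ε exactly when |z + 10| < ε/5.
Take δ = ε/5. If 0 < |z + 10| < δ then |(5z - 2) + 52| = 5|z + 10| < 5·(ε/5) = ε.

δ = ε/5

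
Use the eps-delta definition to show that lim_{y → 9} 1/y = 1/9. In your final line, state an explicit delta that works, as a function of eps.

Let eps > 0. We seek delta > 0 such that 0 < |y − 9| < delta implies |1/y − (1/9)| < eps.
|1/y − (1/9)| = |9 − y|/(9·|y|) = |y − 9|/(9|y|).
Require delta ≤ 9/2 so that |y| > 9 − 9/2 = 9/2, hence 9|y| > 81/2.
Then |1/y − (1/9)| < |y − 9|/(81/2), which is < eps when |y − 9| < (81/2)eps.
Take delta = min(9/2, (81/2)eps). Then 0 < |y − 9| < delta gives both |y − 9| < 9/2 and |y − 9| < (81/2)eps, so |1/y − (1/9)| < eps.

delta = min(9/2, (81/2)eps)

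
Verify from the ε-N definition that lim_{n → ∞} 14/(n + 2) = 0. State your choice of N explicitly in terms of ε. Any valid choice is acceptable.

Suppose ε > 0. For n ≥ 1, |14/(n + 2) − 0| = 14/(n + 2) ≤ 14/n.
We need 14/n < ε, i.e. n > 14/ε.
Take N = 14/ε. If n > N then |14/(n + 2)| ≤ 14/n < ε.

N = 14/ε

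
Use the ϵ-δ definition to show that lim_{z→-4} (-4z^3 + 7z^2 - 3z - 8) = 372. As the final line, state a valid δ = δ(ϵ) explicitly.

Let ϵ > 0. We want δ > 0 such that 0 < |z + 4| < δ implies |(-4z^3 + 7z^2 - 3z - 8) − 372| < ϵ.
(-4z^3 + 7z^2 - 3z - 8) − 372 = -4z^3 + 7z^2 - 3z - 380 = (z + 4)(-4z^2 + 23z - 95).
So |(-4z^3 + 7z^2 - 3z - 8) − 372| = |z + 4|·|-4z^2 + 23z - 95|.
Assume first that |z + 4| < 1, so |z| < 5. Then |-4z^2 + 23z - 95| ≤ 4·5^2 + 23·5 + 95 = 310.
Hence |(-4z^3 + 7z^2 - 3z - 8) − 372| ≤ 310|z + 4| < ϵ provided |z + 4| < ϵ/310.
Take δ = min(1, ϵ/310). Then 0 < |z + 4| < δ gives both |z + 4| < 1 and |z + 4| < ϵ/310, so |(-4z^3 + 7z^2 - 3z - 8) − 372| < ϵ.

δ = min(1, ϵ/310)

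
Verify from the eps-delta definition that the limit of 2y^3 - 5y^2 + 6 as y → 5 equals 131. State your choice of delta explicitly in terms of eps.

delta = min(1, eps/127)

Fix eps > 0. We want delta > 0 such that 0 < |y − 5| < delta implies |(2y^3 - 5y^2 + 6) − 131| < eps.
(2y^3 - 5y^2 + 6) − 131 = 2y^3 - 5y^2 - 125 = (y − 5)(2y^2 + 5y + 25).
So |(2y^3 - 5y^2 + 6) − 131| = |y − 5|·|2y^2 + 5y + 25|.
Require delta ≤ 1. Then |y − 5| < 1 gives |y| < 6, and by the triangle inequality |2y^2 + 5y + 25| ≤ 2·6^2 + 5·6 + 25 = 127.
Hence |(2y^3 - 5y^2 + 6) − 131| ≤ 127|y − 5| < eps provided |y − 5| < eps/127.
Choosing delta = min(1, eps/127) ensures both conditions, hence |(2y^3 - 5y^2 + 6) − 131| < eps.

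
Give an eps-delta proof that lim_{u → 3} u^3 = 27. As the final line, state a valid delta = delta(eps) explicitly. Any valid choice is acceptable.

Fix eps > 0. We seek delta > 0 with 0 < |u − 3| < delta ⇒ |u^3 − 27| < eps.
Factor: u^3 − 27 = (u − 3)(u^2 + 3u + 9), so |u^3 − 27| = |u − 3|·|u^2 + 3u + 9|.
Restrict delta ≤ 1. Then |u − 3| < 1 gives |u| < 4, so by the triangle inequality |u^2 + 3u + 9| ≤ 4^2 + 3·4 + 9 = 37.
Hence |u^3 − 27| ≤ 37|u − 3|, which is < eps once |u − 3| < eps/37.
Take delta = min(1, eps/37). If 0 < |u − 3| < delta then both bounds hold and |u^3 − 27| ≤ 37|u − 3| < 37·(eps/37) = eps.

delta = min(1, eps/37)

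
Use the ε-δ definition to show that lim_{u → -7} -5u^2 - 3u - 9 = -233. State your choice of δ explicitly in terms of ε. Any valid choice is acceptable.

δ = min(2, ε/77)

Fix ε > 0. We want δ > 0 such that 0 < |u + 7| < δ implies |(-5u^2 - 3u - 9) + 233| < ε.
(-5u^2 - 3u - 9) + 233 = -5u^2 - 3u + 224 = (u + 7)(-5u + 32).
So |(-5u^2 - 3u - 9) + 233| = |u + 7|·|-5u + 32|.
Assume first that |u + 7| < 2, so |u| < 9. Then |-5u + 32| ≤ 5·9 + 32 = 77.
Hence |(-5u^2 - 3u - 9) + 233| ≤ 77|u + 7| < ε provided |u + 7| < ε/77.
Choosing δ = min(2, ε/77) ensures both conditions, hence |(-5u^2 - 3u - 9) + 233| < ε.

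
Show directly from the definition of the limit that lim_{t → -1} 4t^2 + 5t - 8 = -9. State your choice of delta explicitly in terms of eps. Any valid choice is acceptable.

delta = min(2, eps/13)

Suppose eps > 0. We want delta > 0 such that 0 < |t + 1| < delta implies |(4t^2 + 5t - 8) + 9| < eps.
(4t^2 + 5t - 8) + 9 = 4t^2 + 5t + 1 = (t + 1)(4t + 1).
So |(4t^2 + 5t - 8) + 9| = |t + 1|·|4t + 1|.
Require delta ≤ 2. Then |t + 1| < 2 gives |t| < 3, and by the triangle inequality |4t + 1| ≤ 4·3 + 1 = 13.
Hence |(4t^2 + 5t - 8) + 9| ≤ 13|t + 1| < eps provided |t + 1| < eps/13.
Take delta = min(2, eps/13). Then 0 < |t + 1| < delta gives both |t + 1| < 2 and |t + 1| < eps/13, so |(4t^2 + 5t - 8) + 9| < eps.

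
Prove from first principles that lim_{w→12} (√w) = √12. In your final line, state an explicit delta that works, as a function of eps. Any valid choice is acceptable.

delta = min(12, √12·eps)

Fix eps > 0. We want delta > 0 such that 0 < |w − 12| < delta implies |√w − √12| < eps.
Multiplying by the conjugate, |√w − √12| = |w − 12|/(√w + √12).
Restrict delta ≤ 12 so that |w − 12| < 12 forces w > 0, and then √w + √12 > √12.
Hence |√w − √12| < |w − 12|/√12, which is < eps once |w − 12| < √12·eps.
Take delta = min(12, √12·eps). If 0 < |w − 12| < delta then w > 0 and |√w − √12| < |w − 12|/√12 < eps.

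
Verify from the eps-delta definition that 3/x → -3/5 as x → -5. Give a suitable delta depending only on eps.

delta = min(5/2, (25/6)eps)

Fix eps > 0. We seek delta > 0 such that 0 < |x + 5| < delta implies |3/x + 3/5| < eps.
|3/x + 3/5| = 3·|-5 − x|/(5·|x|) = 3|x + 5|/(5|x|).
Restrict delta ≤ 5/2. Then |x + 5| < 5/2 gives |x| > 5/2, so 5|x| > 25/2.
Then |3/x + 3/5| < 3|x + 5|/(25/2), which is < eps when |x + 5| < (25/6)eps.
Take delta = min(5/2, (25/6)eps). Then 0 < |x + 5| < delta gives both |x + 5| < 5/2 and |x + 5| < (25/6)eps, so |3/x + 3/5| < eps.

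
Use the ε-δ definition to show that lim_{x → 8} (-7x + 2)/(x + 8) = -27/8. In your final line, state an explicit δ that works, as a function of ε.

Suppose ε > 0. We want δ > 0 with 0 < |x − 8| < δ ⇒ |(-7x + 2)/(x + 8) + 27/8| < ε.
Combining over a common denominator, (-7x + 2)/(x + 8) + 27/8 = [(-7x + 2)·16 − (-54)·(x + 8)] / [16·(x + 8)] = -58(x − 8) / (16(x + 8)).
So |(-7x + 2)/(x + 8) + 27/8| = 58|x − 8| / (16·|x + 8|).
Restrict δ ≤ 8. Then |x − 8| < 8 gives |x + 8| = |(x − 8) + 16| ≥ 16 − 8 = 8.
Hence |(-7x + 2)/(x + 8) + 27/8| < 58|x − 8|/(16·8) = (29/64)|x − 8|, which is < ε once |x − 8| < (64/29)ε.
Take δ = min(8, (64/29)ε). Then 0 < |x − 8| < δ forces both bounds, so |(-7x + 2)/(x + 8) + 27/8| < ε.

δ = min(8, (64/29)ε)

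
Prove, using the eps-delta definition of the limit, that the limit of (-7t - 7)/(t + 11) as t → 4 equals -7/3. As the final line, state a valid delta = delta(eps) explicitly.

delta = min(15/2, (45/28)eps)

Fix eps > 0. We want delta > 0 with 0 < |t − 4| < delta ⇒ |(-7t - 7)/(t + 11) + 7/3| < eps.
Combining over a common denominator, (-7t - 7)/(t + 11) + 7/3 = [(-7t - 7)·15 − (-35)·(t + 11)] / [15·(t + 11)] = -70(t − 4) / (15(t + 11)).
So |(-7t - 7)/(t + 11) + 7/3| = 70|t − 4| / (15·|t + 11|).
Require delta ≤ 15/2, so |t + 11| ≥ |15| − |t − 4| > 15 − 15/2 = 15/2.
Hence |(-7t - 7)/(t + 11) + 7/3| < 70|t − 4|/(15·(15/2)) = (28/45)|t − 4|, which is < eps once |t − 4| < (45/28)eps.
Take delta = min(15/2, (45/28)eps). Then 0 < |t − 4| < delta forces both bounds, so |(-7t - 7)/(t + 11) + 7/3| < eps.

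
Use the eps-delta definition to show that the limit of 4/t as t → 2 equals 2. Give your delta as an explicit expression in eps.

delta = min(1, (1/2)eps)

Let eps > 0 be given. We seek delta > 0 such that 0 < |t − 2| < delta implies |4/t − 2| < eps.
|4/t − 2| = 4·|2 − t|/(2·|t|) = 4|t − 2|/(2|t|).
Require delta ≤ 1 so that |t| > 2 − 1 = 1, hence 2|t| > 2.
Then |4/t − 2| < 4|t − 2|/2, which is < eps when |t − 2| < (1/2)eps.
Take delta = min(1, (1/2)eps). Then 0 < |t − 2| < delta gives both |t − 2| < 1 and |t − 2| < (1/2)eps, so |4/t − 2| < eps.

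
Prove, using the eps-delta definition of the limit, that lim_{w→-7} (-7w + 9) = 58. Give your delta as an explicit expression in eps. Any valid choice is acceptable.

Suppose eps > 0. We need delta > 0 so that 0 < |w + 7| < delta implies |(-7w + 9) − 58| < eps.
|(-7w + 9) − 58| = |-7w - 49| = 7|w + 7|.
Thus it suffices that |w + 7| < eps/7.
Take delta = eps/7. If 0 < |w + 7| < delta then |(-7w + 9) − 58| = 7|w + 7| < 7·(eps/7) = eps.

delta = eps/7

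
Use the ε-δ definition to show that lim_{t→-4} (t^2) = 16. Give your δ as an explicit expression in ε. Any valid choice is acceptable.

δ = min(2, ε/10)

Fix ε > 0. We seek δ > 0 with 0 < |t + 4| < δ ⇒ |t^2 − 16| < ε.
Factor: t^2 − 16 = (t + 4)(t - 4), so |t^2 − 16| = |t + 4|·|t - 4|.
Restrict δ ≤ 2. Then |t + 4| < 2 gives |t| < 6, so by the triangle inequality |t - 4| ≤ 6 + 4 = 10.
Hence |t^2 − 16| ≤ 10|t + 4|, which is < ε once |t + 4| < ε/10.
Take δ = min(2, ε/10). If 0 < |t + 4| < δ then both bounds hold and |t^2 − 16| ≤ 10|t + 4| < 10·(ε/10) = ε.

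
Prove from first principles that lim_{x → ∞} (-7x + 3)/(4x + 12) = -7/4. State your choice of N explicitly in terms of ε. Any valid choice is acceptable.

Let ε > 0. We seek N > 0 such that x > N implies |(-7x + 3)/(4x + 12) + 7/4| < ε.
(-7x + 3)/(4x + 12) + 7/4 = (4(-7x + 3) − (-7)(4x + 12)) / (4(4x + 12)) = 96/(4(4x + 12)).
For x > 0 we have 4x + 12 > 4x, so |(-7x + 3)/(4x + 12) + 7/4| = 96/(4(4x + 12)) < 96/(4·4x) = 6/x.
Thus |(-7x + 3)/(4x + 12) + 7/4| < ε whenever x > 6/ε.
Take N = 6/ε. If x > N then |(-7x + 3)/(4x + 12) + 7/4| < 6/x < ε.

N = 6/ε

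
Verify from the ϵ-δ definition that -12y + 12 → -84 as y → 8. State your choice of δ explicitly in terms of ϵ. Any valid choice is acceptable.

δ = ϵ/12

Suppose ϵ > 0. We need δ > 0 so that 0 < |y − 8| < δ implies |(-12y + 12) + 84| < ϵ.
|(-12y + 12) + 84| = |-12y + 96| = 12|y − 8|.
So 12|y − 8| < ϵ exactly when |y − 8| < ϵ/12.
Take δ = ϵ/12. If 0 < |y − 8| < δ then |(-12y + 12) + 84| = 12|y − 8| < 12·(ϵ/12) = ϵ.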